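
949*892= 846508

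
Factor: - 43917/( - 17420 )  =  2^( - 2)* 3^1*5^(-1) * 13^( - 1) * 67^ ( - 1)*14639^1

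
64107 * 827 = 53016489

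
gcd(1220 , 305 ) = 305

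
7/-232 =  - 7/232 = - 0.03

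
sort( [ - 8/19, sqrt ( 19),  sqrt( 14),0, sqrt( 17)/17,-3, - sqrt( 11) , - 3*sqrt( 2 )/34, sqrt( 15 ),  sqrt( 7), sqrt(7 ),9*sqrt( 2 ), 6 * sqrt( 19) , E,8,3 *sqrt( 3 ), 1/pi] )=[ - sqrt( 11 ), - 3, - 8/19, - 3 * sqrt( 2 ) /34 , 0, sqrt ( 17 ) /17  ,  1/pi, sqrt(7 ), sqrt( 7), E,  sqrt( 14), sqrt(15 ), sqrt( 19 ), 3 * sqrt( 3 ), 8 , 9*sqrt( 2), 6 * sqrt (19)] 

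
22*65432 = 1439504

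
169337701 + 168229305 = 337567006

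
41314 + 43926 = 85240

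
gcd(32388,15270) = 6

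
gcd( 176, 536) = 8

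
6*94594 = 567564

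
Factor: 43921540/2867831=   2^2* 5^1*13^1 * 17^1*19^1*523^1 * 2867831^( - 1) 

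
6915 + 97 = 7012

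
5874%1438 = 122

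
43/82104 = 43/82104 = 0.00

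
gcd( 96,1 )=1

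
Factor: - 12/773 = -2^2*3^1*773^( - 1)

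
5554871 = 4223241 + 1331630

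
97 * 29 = 2813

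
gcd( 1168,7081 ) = 73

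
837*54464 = 45586368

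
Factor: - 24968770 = - 2^1 * 5^1 * 97^1 * 25741^1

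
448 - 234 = 214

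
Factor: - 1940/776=-2^ ( - 1 )*5^1= - 5/2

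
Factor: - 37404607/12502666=-2^(-1)*11^( - 1 ) * 17^1 * 1277^1 * 1723^1*568303^( - 1)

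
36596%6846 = 2366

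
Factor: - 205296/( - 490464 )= 2^( - 1)*3^( - 1 )*7^1 * 47^1*131^(  -  1 ) = 329/786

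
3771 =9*419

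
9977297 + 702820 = 10680117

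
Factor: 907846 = 2^1*453923^1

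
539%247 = 45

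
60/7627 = 60/7627= 0.01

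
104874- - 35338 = 140212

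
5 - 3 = 2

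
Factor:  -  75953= - 151^1*503^1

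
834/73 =834/73=11.42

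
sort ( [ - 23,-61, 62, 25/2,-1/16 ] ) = [ - 61, - 23,  -  1/16, 25/2, 62] 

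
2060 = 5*412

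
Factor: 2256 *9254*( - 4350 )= - 90815054400 = - 2^6*3^2 * 5^2 *7^1* 29^1*47^1*661^1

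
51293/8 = 51293/8 = 6411.62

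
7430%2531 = 2368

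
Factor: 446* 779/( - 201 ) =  - 2^1* 3^( - 1)* 19^1 * 41^1*67^( - 1)*223^1 = - 347434/201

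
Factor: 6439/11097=47/81  =  3^(  -  4 )*47^1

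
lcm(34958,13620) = 1048740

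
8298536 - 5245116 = 3053420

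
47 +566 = 613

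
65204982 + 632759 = 65837741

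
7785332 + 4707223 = 12492555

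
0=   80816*0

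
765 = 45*17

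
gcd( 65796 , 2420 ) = 4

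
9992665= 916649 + 9076016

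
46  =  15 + 31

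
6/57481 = 6/57481 = 0.00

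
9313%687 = 382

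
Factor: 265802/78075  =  2^1*3^ (  -  2)*5^ (  -  2 )*383^1=766/225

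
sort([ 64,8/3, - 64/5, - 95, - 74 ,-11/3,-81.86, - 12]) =[ - 95, - 81.86, - 74, - 64/5,- 12, - 11/3,  8/3,64 ] 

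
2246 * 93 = 208878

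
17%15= 2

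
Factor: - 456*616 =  - 2^6*3^1 * 7^1*11^1*19^1 = -280896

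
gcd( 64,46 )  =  2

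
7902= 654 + 7248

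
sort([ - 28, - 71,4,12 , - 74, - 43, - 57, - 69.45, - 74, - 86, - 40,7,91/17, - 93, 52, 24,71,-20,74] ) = [ - 93, - 86, - 74, - 74, - 71, - 69.45, - 57, - 43, - 40,-28, - 20,4 , 91/17,7, 12,24, 52, 71, 74]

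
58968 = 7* 8424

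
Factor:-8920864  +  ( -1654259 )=- 10575123 = - 3^1*13^1*31^1*8747^1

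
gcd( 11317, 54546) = 1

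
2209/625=2209/625 = 3.53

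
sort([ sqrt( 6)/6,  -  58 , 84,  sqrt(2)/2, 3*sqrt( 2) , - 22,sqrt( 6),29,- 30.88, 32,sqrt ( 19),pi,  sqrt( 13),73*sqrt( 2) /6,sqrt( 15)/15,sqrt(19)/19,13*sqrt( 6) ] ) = [ - 58, - 30.88, - 22 , sqrt (19)/19,sqrt( 15)/15 , sqrt( 6)/6,sqrt( 2)/2,sqrt( 6),pi, sqrt( 13),3 * sqrt (2 ), sqrt(19 ),73*sqrt( 2)/6,29, 13*sqrt( 6),32, 84]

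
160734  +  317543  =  478277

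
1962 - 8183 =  - 6221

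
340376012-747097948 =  - 406721936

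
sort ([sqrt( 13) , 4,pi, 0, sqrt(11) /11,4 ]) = [ 0,  sqrt( 11 )/11,pi, sqrt(13), 4, 4]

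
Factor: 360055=5^1*107^1*673^1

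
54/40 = 1+7/20  =  1.35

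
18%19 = 18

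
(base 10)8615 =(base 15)2845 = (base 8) 20647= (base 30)9h5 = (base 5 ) 233430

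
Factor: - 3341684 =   -  2^2*835421^1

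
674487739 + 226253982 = 900741721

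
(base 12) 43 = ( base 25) 21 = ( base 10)51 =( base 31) 1k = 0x33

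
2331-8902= - 6571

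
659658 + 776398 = 1436056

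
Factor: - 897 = -3^1*13^1*23^1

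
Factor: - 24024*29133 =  - 699891192 = - 2^3*3^4*7^1*11^1*13^2*83^1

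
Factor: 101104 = 2^4*71^1*89^1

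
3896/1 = 3896=3896.00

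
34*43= 1462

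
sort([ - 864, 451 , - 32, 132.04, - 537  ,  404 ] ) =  [ - 864, - 537,-32, 132.04, 404,451 ]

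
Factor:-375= - 3^1*5^3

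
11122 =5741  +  5381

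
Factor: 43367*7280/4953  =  2^4*3^( - 1 )*5^1*7^1*17^1 * 127^( - 1)*2551^1 = 24285520/381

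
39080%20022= 19058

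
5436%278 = 154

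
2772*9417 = 26103924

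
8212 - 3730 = 4482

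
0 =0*65505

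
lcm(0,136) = 0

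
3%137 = 3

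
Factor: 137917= 13^1 * 103^2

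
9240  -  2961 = 6279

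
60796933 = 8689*6997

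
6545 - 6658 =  - 113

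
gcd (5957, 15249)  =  23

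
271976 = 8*33997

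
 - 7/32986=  - 1 + 32979/32986 =- 0.00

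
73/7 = 10 + 3/7= 10.43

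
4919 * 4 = 19676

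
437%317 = 120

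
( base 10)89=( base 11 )81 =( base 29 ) 32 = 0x59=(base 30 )2t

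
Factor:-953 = -953^1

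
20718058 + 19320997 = 40039055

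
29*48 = 1392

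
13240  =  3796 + 9444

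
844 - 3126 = - 2282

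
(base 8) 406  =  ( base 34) 7O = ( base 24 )am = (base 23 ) B9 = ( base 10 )262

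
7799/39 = 199+38/39 = 199.97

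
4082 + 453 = 4535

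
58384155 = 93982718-35598563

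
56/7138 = 28/3569  =  0.01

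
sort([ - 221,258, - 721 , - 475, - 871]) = [ - 871, - 721, - 475,-221,258 ] 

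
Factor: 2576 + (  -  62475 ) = - 7^1*43^1*199^1 = - 59899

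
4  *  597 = 2388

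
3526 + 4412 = 7938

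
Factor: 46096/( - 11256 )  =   - 86/21= - 2^1*3^ ( - 1)*7^ (  -  1) * 43^1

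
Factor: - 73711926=- 2^1*  3^2*67^1 * 61121^1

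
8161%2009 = 125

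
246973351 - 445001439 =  - 198028088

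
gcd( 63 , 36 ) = 9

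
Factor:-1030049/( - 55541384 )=2^( -3) * 1030049^1*6942673^(-1 )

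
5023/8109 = 5023/8109 = 0.62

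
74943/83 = 74943/83 = 902.93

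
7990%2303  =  1081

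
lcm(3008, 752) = 3008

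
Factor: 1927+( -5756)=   -  7^1 * 547^1 = - 3829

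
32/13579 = 32/13579 = 0.00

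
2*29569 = 59138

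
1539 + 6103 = 7642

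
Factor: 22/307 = 2^1 *11^1*307^( - 1)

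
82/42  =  1+20/21 = 1.95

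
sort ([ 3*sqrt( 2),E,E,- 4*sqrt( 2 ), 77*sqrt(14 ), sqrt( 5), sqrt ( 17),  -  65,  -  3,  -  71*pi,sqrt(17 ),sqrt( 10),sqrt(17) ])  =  [-71*pi, - 65, - 4*sqrt( 2), - 3, sqrt(5), E,  E, sqrt( 10), sqrt(17 ),  sqrt (17), sqrt( 17 ), 3 * sqrt(2), 77 * sqrt(14)] 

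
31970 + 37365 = 69335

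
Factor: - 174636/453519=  - 2^2*7^2*509^ (-1) = -196/509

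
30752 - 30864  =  -112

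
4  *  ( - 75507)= -302028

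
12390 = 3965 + 8425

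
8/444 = 2/111 = 0.02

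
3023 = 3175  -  152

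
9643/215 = 9643/215 = 44.85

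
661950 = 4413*150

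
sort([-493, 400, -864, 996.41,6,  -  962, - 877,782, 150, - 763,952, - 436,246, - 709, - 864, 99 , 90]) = [  -  962, -877, - 864, - 864 , - 763,-709,-493 , - 436, 6, 90,99,150,246, 400,782, 952, 996.41]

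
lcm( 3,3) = 3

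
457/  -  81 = -457/81 = - 5.64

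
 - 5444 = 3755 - 9199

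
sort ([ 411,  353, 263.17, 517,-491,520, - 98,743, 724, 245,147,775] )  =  [-491, - 98 , 147, 245, 263.17, 353, 411, 517, 520,  724,743,775]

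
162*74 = 11988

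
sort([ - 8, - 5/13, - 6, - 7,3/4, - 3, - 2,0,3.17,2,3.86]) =[-8, - 7, - 6, - 3, - 2, - 5/13 , 0,3/4,2,3.17,3.86]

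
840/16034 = 420/8017 = 0.05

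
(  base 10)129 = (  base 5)1004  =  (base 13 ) 9C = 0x81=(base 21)63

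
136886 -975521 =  - 838635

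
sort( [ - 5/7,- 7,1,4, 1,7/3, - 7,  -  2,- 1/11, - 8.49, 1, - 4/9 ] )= [ - 8.49 , - 7, - 7, - 2, - 5/7, - 4/9,- 1/11,1,1, 1, 7/3, 4]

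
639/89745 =213/29915 = 0.01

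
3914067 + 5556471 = 9470538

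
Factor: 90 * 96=8640 =2^6 * 3^3 * 5^1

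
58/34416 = 29/17208=0.00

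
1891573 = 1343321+548252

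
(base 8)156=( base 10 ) 110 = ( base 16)6e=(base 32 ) 3E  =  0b1101110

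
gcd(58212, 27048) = 588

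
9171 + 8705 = 17876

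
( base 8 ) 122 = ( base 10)82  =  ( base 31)2k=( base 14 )5c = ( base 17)4e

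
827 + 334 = 1161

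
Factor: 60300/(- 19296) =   -  2^( - 3)*5^2 =-25/8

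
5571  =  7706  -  2135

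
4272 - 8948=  -4676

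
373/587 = 373/587  =  0.64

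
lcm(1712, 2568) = 5136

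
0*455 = 0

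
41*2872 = 117752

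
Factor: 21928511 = 11^1*109^1*18289^1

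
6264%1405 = 644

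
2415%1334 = 1081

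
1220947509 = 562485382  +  658462127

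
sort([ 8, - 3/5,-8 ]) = [-8,-3/5,  8 ] 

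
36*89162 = 3209832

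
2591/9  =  2591/9 = 287.89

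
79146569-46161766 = 32984803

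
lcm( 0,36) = 0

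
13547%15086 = 13547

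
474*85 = 40290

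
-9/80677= - 1 + 80668/80677 = -  0.00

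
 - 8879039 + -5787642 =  - 14666681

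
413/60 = 6 + 53/60  =  6.88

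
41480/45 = 921  +  7/9 = 921.78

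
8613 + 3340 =11953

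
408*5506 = 2246448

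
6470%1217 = 385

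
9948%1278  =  1002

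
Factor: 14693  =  7^1*2099^1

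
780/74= 10 + 20/37 = 10.54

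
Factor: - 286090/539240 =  - 2^ (-2)*7^1*13^( - 1)*17^( - 1)*67^1 = -  469/884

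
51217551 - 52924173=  - 1706622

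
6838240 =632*10820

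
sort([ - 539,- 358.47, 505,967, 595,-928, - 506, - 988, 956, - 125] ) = [  -  988,-928, - 539, - 506,-358.47, - 125, 505,595, 956, 967 ]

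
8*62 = 496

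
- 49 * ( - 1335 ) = 65415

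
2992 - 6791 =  - 3799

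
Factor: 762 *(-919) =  - 2^1*3^1*127^1*919^1 = - 700278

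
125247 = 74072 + 51175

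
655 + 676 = 1331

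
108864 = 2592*42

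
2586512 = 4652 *556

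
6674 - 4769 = 1905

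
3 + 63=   66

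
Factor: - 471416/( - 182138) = 2^2*11^1 * 17^ ( - 1 ) = 44/17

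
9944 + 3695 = 13639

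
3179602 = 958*3319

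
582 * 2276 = 1324632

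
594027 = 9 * 66003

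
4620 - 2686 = 1934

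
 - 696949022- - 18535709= -678413313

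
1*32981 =32981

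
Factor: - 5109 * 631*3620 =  - 2^2*3^1 * 5^1*13^1*131^1*181^1*631^1 = -11670079980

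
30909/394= 78 + 177/394 =78.45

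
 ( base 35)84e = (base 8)23342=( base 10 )9954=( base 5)304304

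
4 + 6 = 10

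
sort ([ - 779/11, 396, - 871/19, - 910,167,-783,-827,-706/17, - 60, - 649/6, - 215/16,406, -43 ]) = [  -  910,-827, - 783,-649/6, - 779/11,-60,-871/19, - 43, - 706/17, - 215/16,167,396, 406 ] 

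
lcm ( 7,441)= 441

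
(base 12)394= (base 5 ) 4134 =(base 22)12G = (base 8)1040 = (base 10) 544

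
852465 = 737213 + 115252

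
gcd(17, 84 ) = 1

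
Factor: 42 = 2^1*3^1*7^1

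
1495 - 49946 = -48451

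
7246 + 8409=15655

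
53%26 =1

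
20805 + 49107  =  69912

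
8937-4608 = 4329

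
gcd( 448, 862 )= 2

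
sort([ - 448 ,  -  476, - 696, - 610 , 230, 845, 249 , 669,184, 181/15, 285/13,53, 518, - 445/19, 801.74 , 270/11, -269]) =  [ - 696, - 610,  -  476, -448, -269, - 445/19, 181/15,285/13 , 270/11, 53, 184,  230, 249  ,  518, 669, 801.74, 845]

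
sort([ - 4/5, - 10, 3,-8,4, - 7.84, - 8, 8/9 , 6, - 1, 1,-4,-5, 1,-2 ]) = [-10 ,-8, - 8,-7.84, - 5,-4,  -  2, - 1,-4/5,8/9,1, 1,3 , 4, 6 ]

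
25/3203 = 25/3203=0.01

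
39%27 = 12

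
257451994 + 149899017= 407351011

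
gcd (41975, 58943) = 1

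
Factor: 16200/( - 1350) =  - 2^2*3^1= - 12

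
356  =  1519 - 1163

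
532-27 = 505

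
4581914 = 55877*82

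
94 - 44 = 50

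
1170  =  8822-7652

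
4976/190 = 2488/95 = 26.19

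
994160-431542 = 562618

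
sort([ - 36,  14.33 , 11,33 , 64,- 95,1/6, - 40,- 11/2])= [ - 95, - 40,-36,  -  11/2,1/6, 11,14.33 , 33,64 ] 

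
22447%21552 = 895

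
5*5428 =27140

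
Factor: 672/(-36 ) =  - 2^3*3^( - 1 )*7^1 =-56/3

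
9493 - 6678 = 2815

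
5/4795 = 1/959 = 0.00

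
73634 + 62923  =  136557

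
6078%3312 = 2766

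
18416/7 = 18416/7 = 2630.86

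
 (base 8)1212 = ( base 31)KU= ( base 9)802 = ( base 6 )3002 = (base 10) 650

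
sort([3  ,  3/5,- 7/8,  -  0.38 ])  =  [ - 7/8, - 0.38,3/5,  3] 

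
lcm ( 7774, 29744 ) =684112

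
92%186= 92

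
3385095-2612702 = 772393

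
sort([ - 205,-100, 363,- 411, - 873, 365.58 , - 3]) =[ - 873, - 411, - 205, - 100, - 3, 363,365.58 ] 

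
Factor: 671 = 11^1 * 61^1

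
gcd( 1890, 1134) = 378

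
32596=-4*( - 8149 ) 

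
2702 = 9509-6807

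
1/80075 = 1/80075 = 0.00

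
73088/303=241 + 65/303 = 241.21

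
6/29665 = 6/29665= 0.00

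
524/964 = 131/241 = 0.54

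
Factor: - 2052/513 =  - 4 = - 2^2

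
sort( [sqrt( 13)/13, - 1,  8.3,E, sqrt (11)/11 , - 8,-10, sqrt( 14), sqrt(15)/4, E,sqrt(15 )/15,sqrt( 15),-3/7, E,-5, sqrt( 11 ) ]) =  [ - 10,-8, - 5, - 1, - 3/7,sqrt( 15 )/15, sqrt( 13)/13,sqrt(11)/11,sqrt( 15)/4, E, E, E, sqrt(11 ), sqrt ( 14 ), sqrt(15),8.3] 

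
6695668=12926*518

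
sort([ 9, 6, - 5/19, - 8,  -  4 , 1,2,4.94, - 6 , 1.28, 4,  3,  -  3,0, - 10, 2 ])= [  -  10, - 8 ,-6, - 4, - 3,  -  5/19, 0,1, 1.28 , 2,2, 3, 4,4.94,6, 9 ]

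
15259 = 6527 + 8732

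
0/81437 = 0 = 0.00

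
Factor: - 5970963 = -3^1* 1990321^1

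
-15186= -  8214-6972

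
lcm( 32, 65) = 2080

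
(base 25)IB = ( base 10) 461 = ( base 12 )325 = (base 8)715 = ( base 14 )24D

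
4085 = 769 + 3316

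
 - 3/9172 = -3/9172 =- 0.00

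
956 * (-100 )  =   - 95600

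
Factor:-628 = -2^2*157^1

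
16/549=16/549=0.03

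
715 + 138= 853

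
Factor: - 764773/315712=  - 2^( - 6 )*23^1*41^1*811^1*4933^( - 1 ) 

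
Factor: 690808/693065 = 2^3*5^ ( - 1 )*97^( - 1 )*1429^ ( - 1 )*86351^1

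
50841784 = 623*81608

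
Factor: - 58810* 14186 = -834278660 = -2^2*5^1*41^1*173^1*5881^1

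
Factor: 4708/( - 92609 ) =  - 2^2*107^1*8419^( - 1) = - 428/8419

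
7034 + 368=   7402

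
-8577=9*( - 953)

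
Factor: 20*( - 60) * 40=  - 2^7 * 3^1*5^3 = - 48000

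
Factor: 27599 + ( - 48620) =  - 3^1*7^2*11^1*13^1 = -21021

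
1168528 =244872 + 923656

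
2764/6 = 1382/3 = 460.67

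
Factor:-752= - 2^4*47^1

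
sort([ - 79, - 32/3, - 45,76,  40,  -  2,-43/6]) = [-79, - 45, - 32/3,-43/6, - 2, 40,76]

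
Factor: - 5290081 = -5290081^1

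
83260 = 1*83260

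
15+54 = 69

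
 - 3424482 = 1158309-4582791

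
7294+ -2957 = 4337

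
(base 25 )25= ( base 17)34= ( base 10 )55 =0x37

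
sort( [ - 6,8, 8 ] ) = [ - 6,8, 8]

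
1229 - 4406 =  - 3177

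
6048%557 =478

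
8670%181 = 163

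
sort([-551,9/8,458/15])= [-551, 9/8,  458/15] 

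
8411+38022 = 46433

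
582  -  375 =207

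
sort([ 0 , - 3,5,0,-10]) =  [ - 10,-3, 0,0 , 5 ] 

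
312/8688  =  13/362 = 0.04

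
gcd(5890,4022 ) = 2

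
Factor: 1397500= 2^2*5^4*13^1*43^1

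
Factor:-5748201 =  - 3^2*638689^1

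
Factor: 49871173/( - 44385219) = - 3^( - 3)*11^1*811^( - 1)*2027^(-1) * 4533743^1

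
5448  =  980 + 4468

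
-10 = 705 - 715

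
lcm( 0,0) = 0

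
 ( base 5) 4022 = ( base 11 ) 426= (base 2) 1000000000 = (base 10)512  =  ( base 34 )F2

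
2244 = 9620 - 7376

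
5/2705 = 1/541= 0.00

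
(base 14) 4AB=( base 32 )t7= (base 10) 935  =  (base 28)15b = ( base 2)1110100111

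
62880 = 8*7860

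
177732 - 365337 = - 187605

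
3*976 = 2928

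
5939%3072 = 2867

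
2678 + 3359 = 6037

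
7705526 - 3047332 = 4658194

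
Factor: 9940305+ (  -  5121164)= 4819141 = 19^1*253639^1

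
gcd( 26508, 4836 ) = 12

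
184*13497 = 2483448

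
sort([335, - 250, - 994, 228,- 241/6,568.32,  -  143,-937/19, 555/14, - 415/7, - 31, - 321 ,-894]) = [ - 994, - 894,- 321, - 250 ,-143,-415/7,-937/19, - 241/6, - 31,555/14,  228,335,568.32]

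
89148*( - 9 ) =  - 802332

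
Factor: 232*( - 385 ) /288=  - 2^ ( - 2)*3^( - 2)*5^1*7^1*11^1* 29^1= - 11165/36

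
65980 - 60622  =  5358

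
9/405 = 1/45  =  0.02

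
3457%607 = 422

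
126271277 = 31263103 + 95008174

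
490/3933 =490/3933= 0.12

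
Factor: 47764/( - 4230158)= - 23882/2115079 =- 2^1*11941^1*2115079^(  -  1) 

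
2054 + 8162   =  10216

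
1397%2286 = 1397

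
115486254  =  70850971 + 44635283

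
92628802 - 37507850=55120952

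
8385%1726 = 1481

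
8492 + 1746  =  10238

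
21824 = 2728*8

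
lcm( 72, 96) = 288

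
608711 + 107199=715910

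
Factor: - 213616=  - 2^4*13^2*79^1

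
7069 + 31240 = 38309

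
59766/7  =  8538 = 8538.00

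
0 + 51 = 51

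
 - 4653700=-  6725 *692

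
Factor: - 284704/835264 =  - 287/842 = - 2^ ( - 1) * 7^1*41^1 * 421^(  -  1) 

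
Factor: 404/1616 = 2^( - 2 ) = 1/4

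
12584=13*968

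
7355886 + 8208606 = 15564492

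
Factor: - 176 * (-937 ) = 164912 = 2^4 * 11^1*937^1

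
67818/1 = 67818 = 67818.00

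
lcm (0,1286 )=0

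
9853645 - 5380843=4472802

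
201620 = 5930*34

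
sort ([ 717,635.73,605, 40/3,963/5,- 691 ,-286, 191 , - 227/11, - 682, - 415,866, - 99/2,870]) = [ - 691,-682, - 415, - 286, - 99/2, - 227/11, 40/3,191, 963/5 , 605, 635.73, 717, 866, 870 ] 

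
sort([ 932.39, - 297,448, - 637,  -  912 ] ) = [-912,-637,-297 , 448,  932.39]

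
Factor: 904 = 2^3*113^1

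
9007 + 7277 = 16284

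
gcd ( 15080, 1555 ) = 5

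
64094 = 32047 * 2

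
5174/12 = 2587/6 = 431.17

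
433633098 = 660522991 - 226889893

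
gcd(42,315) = 21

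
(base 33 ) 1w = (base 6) 145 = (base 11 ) 5A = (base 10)65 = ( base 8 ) 101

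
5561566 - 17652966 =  - 12091400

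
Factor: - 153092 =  - 2^2*38273^1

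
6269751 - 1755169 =4514582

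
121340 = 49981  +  71359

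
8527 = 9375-848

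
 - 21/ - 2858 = 21/2858  =  0.01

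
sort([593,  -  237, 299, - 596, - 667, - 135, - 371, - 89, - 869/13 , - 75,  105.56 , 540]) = [-667,-596,- 371,  -  237, - 135, - 89,-75,  -  869/13,105.56,299, 540,593 ] 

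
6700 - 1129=5571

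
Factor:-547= - 547^1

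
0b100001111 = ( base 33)87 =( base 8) 417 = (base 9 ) 331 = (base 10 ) 271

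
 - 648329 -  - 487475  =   - 160854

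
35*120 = 4200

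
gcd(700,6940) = 20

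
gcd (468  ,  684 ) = 36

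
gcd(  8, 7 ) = 1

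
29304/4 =7326= 7326.00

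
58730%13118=6258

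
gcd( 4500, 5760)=180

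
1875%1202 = 673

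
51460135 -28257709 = 23202426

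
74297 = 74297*1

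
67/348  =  67/348 = 0.19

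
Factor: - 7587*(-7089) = 53784243 = 3^4*17^1*139^1*281^1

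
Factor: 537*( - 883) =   -  3^1 * 179^1*883^1 = -474171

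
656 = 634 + 22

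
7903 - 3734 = 4169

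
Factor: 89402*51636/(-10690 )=-2308180836/5345 =- 2^2*3^1*5^(-1)* 13^1*331^1*1069^( - 1) * 44701^1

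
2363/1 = 2363  =  2363.00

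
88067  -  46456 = 41611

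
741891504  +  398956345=1140847849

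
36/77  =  36/77 = 0.47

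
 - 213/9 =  - 71/3 = -  23.67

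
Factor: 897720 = 2^3* 3^1*5^1 *7481^1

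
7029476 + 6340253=13369729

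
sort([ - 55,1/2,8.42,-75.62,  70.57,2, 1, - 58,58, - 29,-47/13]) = [- 75.62, -58,-55, - 29, - 47/13,1/2, 1, 2, 8.42, 58,70.57 ]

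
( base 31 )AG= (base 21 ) fb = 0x146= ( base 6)1302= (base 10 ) 326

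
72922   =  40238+32684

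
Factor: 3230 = 2^1 * 5^1*17^1*19^1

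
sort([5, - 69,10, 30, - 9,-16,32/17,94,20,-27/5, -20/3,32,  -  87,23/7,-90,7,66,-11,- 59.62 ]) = [ - 90, - 87,  -  69, - 59.62, - 16 , - 11, - 9, - 20/3, - 27/5, 32/17 , 23/7,5,  7, 10,20, 30,32,66,94] 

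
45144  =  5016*9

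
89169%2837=1222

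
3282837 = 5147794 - 1864957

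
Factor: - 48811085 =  - 5^1 * 73^1*173^1 * 773^1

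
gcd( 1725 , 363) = 3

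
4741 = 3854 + 887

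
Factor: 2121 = 3^1*7^1*101^1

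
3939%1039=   822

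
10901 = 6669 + 4232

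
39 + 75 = 114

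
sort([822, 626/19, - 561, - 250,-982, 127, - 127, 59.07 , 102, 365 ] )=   [ - 982 ,-561, - 250,-127,626/19,59.07, 102, 127, 365,822]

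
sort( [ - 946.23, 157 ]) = [  -  946.23 , 157]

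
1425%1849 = 1425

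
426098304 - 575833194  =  -149734890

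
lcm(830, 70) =5810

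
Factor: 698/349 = 2 = 2^1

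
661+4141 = 4802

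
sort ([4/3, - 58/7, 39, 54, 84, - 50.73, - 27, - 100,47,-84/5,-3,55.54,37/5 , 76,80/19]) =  [-100, - 50.73 ,- 27,  -  84/5, - 58/7, - 3,4/3, 80/19,37/5, 39,47 , 54,55.54, 76,84]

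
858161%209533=20029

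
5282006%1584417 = 528755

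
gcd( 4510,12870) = 110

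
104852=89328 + 15524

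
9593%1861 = 288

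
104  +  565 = 669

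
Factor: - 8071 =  - 7^1 * 1153^1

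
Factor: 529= 23^2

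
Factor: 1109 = 1109^1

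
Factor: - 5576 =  - 2^3*17^1*41^1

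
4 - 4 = 0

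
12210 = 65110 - 52900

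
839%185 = 99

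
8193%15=3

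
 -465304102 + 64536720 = -400767382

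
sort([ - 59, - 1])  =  [ - 59, - 1]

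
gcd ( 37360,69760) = 80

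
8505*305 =2594025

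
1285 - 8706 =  - 7421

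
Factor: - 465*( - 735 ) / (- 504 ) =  - 2^( - 3)*5^2*7^1*31^1 = - 5425/8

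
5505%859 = 351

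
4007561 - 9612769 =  - 5605208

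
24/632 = 3/79 = 0.04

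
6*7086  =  42516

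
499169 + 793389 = 1292558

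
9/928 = 9/928 = 0.01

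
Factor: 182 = 2^1*7^1*13^1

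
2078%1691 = 387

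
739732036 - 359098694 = 380633342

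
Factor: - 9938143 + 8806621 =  - 1131522  =  - 2^1*3^1*7^1*29^1*929^1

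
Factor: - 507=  - 3^1*13^2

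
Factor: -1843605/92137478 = -2^( -1 )*3^2*5^1* 53^1*487^( - 1 )*773^1*94597^( - 1 )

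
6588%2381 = 1826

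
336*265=89040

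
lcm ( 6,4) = 12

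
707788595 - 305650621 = 402137974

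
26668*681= 18160908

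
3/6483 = 1/2161 = 0.00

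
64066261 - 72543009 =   -  8476748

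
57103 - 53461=3642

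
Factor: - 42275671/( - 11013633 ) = 3^( - 2 )* 43^(  -  1 ) * 101^1*149^(- 1 ) * 191^( - 1 )*223^1*1877^1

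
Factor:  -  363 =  - 3^1*11^2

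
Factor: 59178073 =239^1*247607^1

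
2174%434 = 4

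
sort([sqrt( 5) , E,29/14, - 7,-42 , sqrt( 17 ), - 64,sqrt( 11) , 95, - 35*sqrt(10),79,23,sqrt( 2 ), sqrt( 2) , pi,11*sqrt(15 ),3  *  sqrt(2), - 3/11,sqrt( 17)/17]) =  [ - 35*sqrt( 10), - 64,-42,  -  7, - 3/11,sqrt(17)/17,sqrt (2),sqrt(2 ), 29/14,sqrt(5 )  ,  E, pi,sqrt( 11 ), sqrt(17 ),  3* sqrt( 2 ),23, 11 * sqrt ( 15), 79,95]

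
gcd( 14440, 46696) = 8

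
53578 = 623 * 86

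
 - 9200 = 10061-19261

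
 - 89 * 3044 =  - 270916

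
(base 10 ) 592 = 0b1001010000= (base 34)HE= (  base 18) 1EG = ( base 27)LP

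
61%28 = 5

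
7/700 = 1/100  =  0.01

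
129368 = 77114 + 52254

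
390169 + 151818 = 541987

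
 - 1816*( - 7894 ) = 14335504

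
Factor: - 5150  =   - 2^1*5^2*103^1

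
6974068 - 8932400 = -1958332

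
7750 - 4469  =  3281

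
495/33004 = 495/33004 = 0.01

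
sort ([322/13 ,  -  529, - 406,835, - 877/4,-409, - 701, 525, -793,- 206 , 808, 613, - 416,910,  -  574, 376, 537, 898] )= [-793, - 701, - 574,-529, - 416 ,-409,-406, - 877/4 , -206,322/13, 376, 525, 537, 613, 808 , 835, 898, 910]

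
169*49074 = 8293506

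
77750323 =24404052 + 53346271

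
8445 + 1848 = 10293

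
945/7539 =45/359 = 0.13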